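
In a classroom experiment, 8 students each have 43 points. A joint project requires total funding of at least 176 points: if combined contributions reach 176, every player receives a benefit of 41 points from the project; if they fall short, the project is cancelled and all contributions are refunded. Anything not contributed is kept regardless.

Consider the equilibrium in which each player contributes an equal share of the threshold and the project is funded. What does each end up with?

62 points

Equal share of the threshold: 176/8 = 22.
At this profile no one gains by cutting their contribution: any cut drops the total below 176, the project is cancelled, contributions are refunded, and the deviator ends with 43, which is less than 43 − 22 + 41 = 62. Contributing more than 22 just wastes the excess. So contributing exactly 22 is a best response.
Each player's payoff: 43 − 22 + 41 = 62.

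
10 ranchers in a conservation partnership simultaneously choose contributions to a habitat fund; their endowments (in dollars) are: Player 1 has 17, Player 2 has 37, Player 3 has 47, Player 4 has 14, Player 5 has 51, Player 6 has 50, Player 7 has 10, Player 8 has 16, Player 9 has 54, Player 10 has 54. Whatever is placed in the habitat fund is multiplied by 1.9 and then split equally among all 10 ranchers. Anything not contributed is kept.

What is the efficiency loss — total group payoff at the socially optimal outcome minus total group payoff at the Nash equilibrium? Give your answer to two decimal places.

315.00 dollars

The private return per contributed unit is 1.9/10 = 0.1900 < 1 for every player regardless of endowment, so the Nash equilibrium is zero contribution and the group total is Σ E_j = 17 + 37 + 47 + 14 + 51 + 50 + 10 + 16 + 54 + 54 = 350.
Each contributed unit returns 1.900 to the group, so the social optimum is full contribution by everyone: group total = 1.900 × 350 = 665.00.
Efficiency loss = (1.900 − 1) × 350 = 315.00.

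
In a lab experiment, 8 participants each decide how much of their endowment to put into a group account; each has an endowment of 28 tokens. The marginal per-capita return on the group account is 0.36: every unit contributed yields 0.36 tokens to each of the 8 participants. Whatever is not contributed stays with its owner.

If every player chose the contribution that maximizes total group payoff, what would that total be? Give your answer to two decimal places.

Each contributed unit returns 2.880 to the group as a whole (0.36 to each of 8 players), which exceeds 1, so the social optimum is full contribution: group total = 2.880 × 224 = 645.12.

645.12 tokens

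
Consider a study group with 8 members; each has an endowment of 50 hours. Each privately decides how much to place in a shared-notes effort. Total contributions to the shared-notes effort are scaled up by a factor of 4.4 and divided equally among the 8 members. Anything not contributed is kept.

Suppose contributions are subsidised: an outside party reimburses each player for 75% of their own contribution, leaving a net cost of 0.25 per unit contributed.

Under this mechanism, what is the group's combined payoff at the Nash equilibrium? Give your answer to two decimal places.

With the mechanism, a contributed unit returns (4.4/8) / 0.25 = 2.2000 per unit of net cost to the contributor — now above 1 — so contributing fully is weakly dominant for every player.
At the Nash equilibrium everyone contributes 50. Group total payoff = 8 × (50 × 0.75 + 4.4 × 50) = 2060.00.

2060.00 hours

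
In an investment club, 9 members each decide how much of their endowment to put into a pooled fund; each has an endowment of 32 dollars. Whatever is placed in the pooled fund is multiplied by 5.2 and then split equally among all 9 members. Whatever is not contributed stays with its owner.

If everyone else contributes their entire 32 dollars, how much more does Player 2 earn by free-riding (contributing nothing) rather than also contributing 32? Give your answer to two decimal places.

Switching from a contribution of 32 to 0 lets Player 2 keep an extra 32 dollars, but lowers the pooled fund by 32, which costs Player 2 their own share of that drop: 5.2/9 × 32 = 18.49.
Net gain = 32 − 18.49 = 13.51. The private return per contributed unit (0.5778) is below 1, so free-riding is indeed the best response regardless of what the others do.

13.51 dollars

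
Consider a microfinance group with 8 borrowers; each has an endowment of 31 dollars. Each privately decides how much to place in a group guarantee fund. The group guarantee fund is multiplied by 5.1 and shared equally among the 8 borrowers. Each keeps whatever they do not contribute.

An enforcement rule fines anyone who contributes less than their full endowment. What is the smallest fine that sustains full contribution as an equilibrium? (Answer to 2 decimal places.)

Given the others contribute fully, the best deviation is to contribute 0 (any partial contribution still incurs the fine and gives up units whose private return 0.6375 is below 1).
Deviating from 31 to 0 saves 31 dollars but forfeits the deviator's share of the drop in the group guarantee fund: 5.1/8 × 31 = 19.76.
So the deviation gain is 31 − 19.76 = 11.24, and the fine must be at least 11.24 dollars to wipe it out.

11.24 dollars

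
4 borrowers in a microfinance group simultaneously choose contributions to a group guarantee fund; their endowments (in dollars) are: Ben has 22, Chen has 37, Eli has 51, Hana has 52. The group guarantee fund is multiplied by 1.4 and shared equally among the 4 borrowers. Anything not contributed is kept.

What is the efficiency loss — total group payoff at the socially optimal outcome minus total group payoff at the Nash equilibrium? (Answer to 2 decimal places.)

64.80 dollars

The private return per contributed unit is 1.4/4 = 0.3500 < 1 for every player regardless of endowment, so the Nash equilibrium is zero contribution and the group total is Σ E_j = 22 + 37 + 51 + 52 = 162.
Each contributed unit returns 1.400 to the group, so the social optimum is full contribution by everyone: group total = 1.400 × 162 = 226.80.
Efficiency loss = (1.400 − 1) × 162 = 64.80.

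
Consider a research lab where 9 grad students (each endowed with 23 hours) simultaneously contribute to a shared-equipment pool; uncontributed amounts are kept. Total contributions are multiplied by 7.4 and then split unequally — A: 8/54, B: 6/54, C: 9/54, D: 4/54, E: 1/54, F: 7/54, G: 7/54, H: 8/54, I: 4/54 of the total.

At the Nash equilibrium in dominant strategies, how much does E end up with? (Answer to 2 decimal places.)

32.46 hours

A player with share s gets back 7.4·s per unit contributed, so full contribution is dominant for anyone with s > 1/7.4 = 0.1351 and zero contribution is dominant for anyone below.
The shares above 0.1351 belong to A, C and H, contributing 23 each; the remaining 6 contribute 0. Total contributed: 69.
E keeps 23 and receives 7.4 × 69 × 1/54 = 9.46 from the shared-equipment pool, for a payoff of 32.46.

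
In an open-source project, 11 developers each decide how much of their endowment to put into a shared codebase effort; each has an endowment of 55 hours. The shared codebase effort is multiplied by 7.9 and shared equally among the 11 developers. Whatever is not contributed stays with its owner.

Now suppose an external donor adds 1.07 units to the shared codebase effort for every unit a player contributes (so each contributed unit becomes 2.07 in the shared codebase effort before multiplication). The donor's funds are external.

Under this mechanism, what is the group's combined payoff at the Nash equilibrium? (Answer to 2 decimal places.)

Under the mechanism each unit contributed yields 7.9 × 2.07 / 11 = 1.4866 back to its contributor per unit of net cost, which exceeds 1, making full contribution the dominant choice for everyone.
At the Nash equilibrium everyone contributes 55. Group total payoff = 7.9 × 2.07 × 605 = 9893.57.

9893.57 hours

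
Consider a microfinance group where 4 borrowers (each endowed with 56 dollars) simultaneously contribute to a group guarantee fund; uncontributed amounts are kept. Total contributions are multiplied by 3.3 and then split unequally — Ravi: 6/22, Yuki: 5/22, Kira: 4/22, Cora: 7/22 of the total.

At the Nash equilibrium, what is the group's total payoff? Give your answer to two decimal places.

Player j's private return per contributed unit is 3.3 × (j's share). Contributing is weakly dominant for j when that share is at least 1/3.3 = 0.3030, and contributing 0 is dominant otherwise.
The only share above 0.3030 is Cora's 7/22, contributing 56; the remaining 3 contribute 0. Total contributed: 56.
The group guarantee fund pays out 3.3 × 56 = 184.80 in total (split across the unequal shares, but the aggregate is all that matters for the group sum).
The 3 free-riders keep 56 each, adding 168. Group total = 168 + 184.80 = 352.80.

352.80 dollars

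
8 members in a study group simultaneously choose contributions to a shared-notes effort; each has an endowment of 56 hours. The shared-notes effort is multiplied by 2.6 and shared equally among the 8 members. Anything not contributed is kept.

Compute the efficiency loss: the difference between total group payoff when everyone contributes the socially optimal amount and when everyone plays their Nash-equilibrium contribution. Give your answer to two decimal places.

716.80 hours

Each contributed unit returns 2.6/8 = 0.3250 to its contributor — below 1 — so contributing 0 is dominant for every player. At the Nash equilibrium everyone keeps their 56, and the group total is 8 × 56 = 448.
Each contributed unit returns 2.600 to the group as a whole (0.3250 to each of 8 players), which exceeds 1, so the social optimum is full contribution: group total = 2.600 × 448 = 1164.80.
Efficiency loss = 1164.80 − 448 = 716.80.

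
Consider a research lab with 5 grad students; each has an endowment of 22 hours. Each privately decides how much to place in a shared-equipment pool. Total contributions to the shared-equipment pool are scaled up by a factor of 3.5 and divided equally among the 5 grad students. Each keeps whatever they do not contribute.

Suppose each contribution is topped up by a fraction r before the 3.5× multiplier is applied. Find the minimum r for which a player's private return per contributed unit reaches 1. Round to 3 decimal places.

With matching at rate r, one contributed unit becomes (1 + r) in the shared-equipment pool and returns 3.5 × (1 + r) / 5 to the contributor.
Setting this equal to 1: 1 + r = 5/3.5 = 1.4286.
So the minimum matching rate is r = 1.4286 − 1 = 0.429.

0.429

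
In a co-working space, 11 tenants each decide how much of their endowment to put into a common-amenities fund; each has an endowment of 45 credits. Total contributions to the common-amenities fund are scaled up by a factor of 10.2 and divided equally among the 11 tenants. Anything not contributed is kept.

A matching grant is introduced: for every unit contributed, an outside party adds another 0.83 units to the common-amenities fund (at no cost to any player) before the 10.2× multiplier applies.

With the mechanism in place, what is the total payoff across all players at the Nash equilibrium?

The effective private return per unit is now 10.2 × 1.83 / 11 = 1.6969 > 1, so every player's dominant strategy flips to full contribution.
So the Nash equilibrium is full contribution by all 11; the group earns 10.2 × 1.83 × 495 = 9239.67.

9239.67 credits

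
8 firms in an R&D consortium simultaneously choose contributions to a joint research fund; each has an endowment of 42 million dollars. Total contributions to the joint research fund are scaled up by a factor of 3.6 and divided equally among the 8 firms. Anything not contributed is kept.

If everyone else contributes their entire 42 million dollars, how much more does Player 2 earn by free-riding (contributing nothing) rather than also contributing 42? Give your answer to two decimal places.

23.10 million dollars

Switching from a contribution of 42 to 0 lets Player 2 keep an extra 42 million dollars, but lowers the joint research fund by 42, which costs Player 2 their own share of that drop: 3.6/8 × 42 = 18.90.
Net gain = 42 − 18.90 = 23.10. The private return per contributed unit (0.4500) is below 1, so free-riding is indeed the best response regardless of what the others do.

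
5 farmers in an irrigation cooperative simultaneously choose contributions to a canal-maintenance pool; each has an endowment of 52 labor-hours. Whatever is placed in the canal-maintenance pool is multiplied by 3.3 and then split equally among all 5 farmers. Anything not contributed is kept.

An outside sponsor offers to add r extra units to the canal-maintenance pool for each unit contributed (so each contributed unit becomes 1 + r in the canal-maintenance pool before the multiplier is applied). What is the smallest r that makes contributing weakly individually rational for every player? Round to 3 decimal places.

With matching at rate r, one contributed unit becomes (1 + r) in the canal-maintenance pool and returns 3.3 × (1 + r) / 5 to the contributor.
Setting this equal to 1: 1 + r = 5/3.3 = 1.5152.
So the minimum matching rate is r = 1.5152 − 1 = 0.515.

0.515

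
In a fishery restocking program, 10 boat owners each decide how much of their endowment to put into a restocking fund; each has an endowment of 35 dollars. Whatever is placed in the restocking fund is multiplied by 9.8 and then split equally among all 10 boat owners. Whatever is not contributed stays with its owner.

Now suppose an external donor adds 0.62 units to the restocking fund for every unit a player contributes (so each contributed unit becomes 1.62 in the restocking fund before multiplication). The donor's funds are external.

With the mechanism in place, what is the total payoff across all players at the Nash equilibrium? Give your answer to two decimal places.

5556.60 dollars

Under the mechanism each unit contributed yields 9.8 × 1.62 / 10 = 1.5876 back to its contributor per unit of net cost, which exceeds 1, making full contribution the dominant choice for everyone.
So the Nash equilibrium is full contribution by all 10; the group earns 9.8 × 1.62 × 350 = 5556.60.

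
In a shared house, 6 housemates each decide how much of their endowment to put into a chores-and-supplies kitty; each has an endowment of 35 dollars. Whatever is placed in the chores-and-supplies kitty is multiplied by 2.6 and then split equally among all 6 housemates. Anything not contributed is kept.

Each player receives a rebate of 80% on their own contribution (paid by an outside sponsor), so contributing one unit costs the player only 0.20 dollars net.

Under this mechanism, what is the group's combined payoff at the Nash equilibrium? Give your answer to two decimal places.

Under the mechanism each unit contributed yields (2.6/6) / 0.20 = 2.1667 back to its contributor per unit of net cost, which exceeds 1, making full contribution the dominant choice for everyone.
So the Nash equilibrium is full contribution by all 6; the group earns 6 × (35 × 0.80 + 2.6 × 35) = 714.00.

714.00 dollars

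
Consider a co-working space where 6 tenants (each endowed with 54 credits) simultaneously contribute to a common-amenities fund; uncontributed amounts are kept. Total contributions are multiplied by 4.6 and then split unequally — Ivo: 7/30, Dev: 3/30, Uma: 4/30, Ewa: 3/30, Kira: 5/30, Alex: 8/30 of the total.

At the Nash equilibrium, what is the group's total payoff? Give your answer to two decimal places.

Player j's private return per contributed unit is 4.6 × (j's share). Contributing is weakly dominant for j when that share is at least 1/4.6 = 0.2174, and contributing 0 is dominant otherwise.
Ivo and Alex clear that bar, contributing 54 each; the remaining 4 contribute 0. Total contributed: 108.
The common-amenities fund pays out 4.6 × 108 = 496.80 in total (split across the unequal shares, but the aggregate is all that matters for the group sum).
The 4 free-riders keep 54 each, adding 216. Group total = 216 + 496.80 = 712.80.

712.80 credits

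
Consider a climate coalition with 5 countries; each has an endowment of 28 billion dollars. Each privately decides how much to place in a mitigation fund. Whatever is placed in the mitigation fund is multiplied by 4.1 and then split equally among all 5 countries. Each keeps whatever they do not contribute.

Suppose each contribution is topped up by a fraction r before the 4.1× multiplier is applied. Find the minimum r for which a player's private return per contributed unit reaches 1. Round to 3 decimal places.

0.220

With matching at rate r, one contributed unit becomes (1 + r) in the mitigation fund and returns 4.1 × (1 + r) / 5 to the contributor.
Setting this equal to 1: 1 + r = 5/4.1 = 1.2195.
So the minimum matching rate is r = 1.2195 − 1 = 0.220.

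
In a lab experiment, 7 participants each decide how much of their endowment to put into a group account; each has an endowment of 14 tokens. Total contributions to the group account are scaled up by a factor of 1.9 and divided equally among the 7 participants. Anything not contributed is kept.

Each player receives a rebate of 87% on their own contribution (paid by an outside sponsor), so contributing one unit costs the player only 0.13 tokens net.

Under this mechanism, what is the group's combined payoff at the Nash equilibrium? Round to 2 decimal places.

The effective private return per unit is now (1.9/7) / 0.13 = 2.0879 > 1, so every player's dominant strategy flips to full contribution.
So the Nash equilibrium is full contribution by all 7; the group earns 7 × (14 × 0.87 + 1.9 × 14) = 271.46.

271.46 tokens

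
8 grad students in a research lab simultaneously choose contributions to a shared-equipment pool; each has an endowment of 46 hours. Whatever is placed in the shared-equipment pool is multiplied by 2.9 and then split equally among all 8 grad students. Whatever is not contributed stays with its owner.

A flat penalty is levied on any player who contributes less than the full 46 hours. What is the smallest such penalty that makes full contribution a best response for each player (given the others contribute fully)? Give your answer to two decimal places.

Given the others contribute fully, the best deviation is to contribute 0 (any partial contribution still incurs the fine and gives up units whose private return 0.3625 is below 1).
Deviating from 46 to 0 saves 46 hours but forfeits the deviator's share of the drop in the shared-equipment pool: 2.9/8 × 46 = 16.67.
So the deviation gain is 46 − 16.67 = 29.33, and the fine must be at least 29.33 hours to wipe it out.

29.33 hours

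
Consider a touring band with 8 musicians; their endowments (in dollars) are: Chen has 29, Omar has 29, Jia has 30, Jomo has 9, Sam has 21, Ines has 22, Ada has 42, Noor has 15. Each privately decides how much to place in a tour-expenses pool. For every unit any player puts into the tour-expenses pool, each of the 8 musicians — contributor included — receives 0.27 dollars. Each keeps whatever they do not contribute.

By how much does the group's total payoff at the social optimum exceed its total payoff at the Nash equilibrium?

228.52 dollars

The private return per contributed unit is 0.27 < 1 for everyone, so the Nash equilibrium is zero contribution and the group total is Σ E_j = 29 + 29 + 30 + 9 + 21 + 22 + 42 + 15 = 197.
Each contributed unit returns 2.160 to the group, so the social optimum is full contribution by everyone: group total = 2.160 × 197 = 425.52.
Efficiency loss = (2.160 − 1) × 197 = 228.52.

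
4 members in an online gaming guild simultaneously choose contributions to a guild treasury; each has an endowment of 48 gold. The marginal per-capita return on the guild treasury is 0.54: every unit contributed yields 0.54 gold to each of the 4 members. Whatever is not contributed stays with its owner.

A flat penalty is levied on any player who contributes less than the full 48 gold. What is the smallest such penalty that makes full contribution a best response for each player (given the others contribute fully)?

Given the others contribute fully, the best deviation is to contribute 0 (any partial contribution still incurs the fine and gives up units whose private return 0.54 is below 1).
Deviating from 48 to 0 saves 48 gold but forfeits the deviator's share of the drop in the guild treasury: 0.54 × 48 = 25.92.
So the deviation gain is 48 − 25.92 = 22.08, and the fine must be at least 22.08 gold to wipe it out.

22.08 gold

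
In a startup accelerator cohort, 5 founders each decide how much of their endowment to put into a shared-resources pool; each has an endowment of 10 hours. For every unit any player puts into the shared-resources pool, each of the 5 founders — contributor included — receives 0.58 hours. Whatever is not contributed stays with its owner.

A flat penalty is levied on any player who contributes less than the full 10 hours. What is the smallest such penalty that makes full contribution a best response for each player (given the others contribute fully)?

Given the others contribute fully, the best deviation is to contribute 0 (any partial contribution still incurs the fine and gives up units whose private return 0.58 is below 1).
Deviating from 10 to 0 saves 10 hours but forfeits the deviator's share of the drop in the shared-resources pool: 0.58 × 10 = 5.80.
So the deviation gain is 10 − 5.80 = 4.20, and the fine must be at least 4.20 hours to wipe it out.

4.20 hours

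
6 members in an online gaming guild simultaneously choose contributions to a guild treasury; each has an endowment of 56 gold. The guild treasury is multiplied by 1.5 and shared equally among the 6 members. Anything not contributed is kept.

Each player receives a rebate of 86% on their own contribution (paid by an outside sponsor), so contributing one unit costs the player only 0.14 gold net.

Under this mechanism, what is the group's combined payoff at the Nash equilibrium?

792.96 gold

The effective private return per unit is now (1.5/6) / 0.14 = 1.7857 > 1, so every player's dominant strategy flips to full contribution.
At the Nash equilibrium everyone contributes 56. Group total payoff = 6 × (56 × 0.86 + 1.5 × 56) = 792.96.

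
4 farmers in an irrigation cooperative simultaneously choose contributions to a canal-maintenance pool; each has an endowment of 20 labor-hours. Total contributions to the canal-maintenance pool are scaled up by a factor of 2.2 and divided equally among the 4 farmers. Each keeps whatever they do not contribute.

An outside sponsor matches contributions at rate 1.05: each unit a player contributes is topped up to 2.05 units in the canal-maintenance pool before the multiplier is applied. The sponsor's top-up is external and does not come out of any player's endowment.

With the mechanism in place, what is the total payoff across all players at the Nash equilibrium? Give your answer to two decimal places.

Under the mechanism each unit contributed yields 2.2 × 2.05 / 4 = 1.1275 back to its contributor per unit of net cost, which exceeds 1, making full contribution the dominant choice for everyone.
At the Nash equilibrium everyone contributes 20. Group total payoff = 2.2 × 2.05 × 80 = 360.80.

360.80 labor-hours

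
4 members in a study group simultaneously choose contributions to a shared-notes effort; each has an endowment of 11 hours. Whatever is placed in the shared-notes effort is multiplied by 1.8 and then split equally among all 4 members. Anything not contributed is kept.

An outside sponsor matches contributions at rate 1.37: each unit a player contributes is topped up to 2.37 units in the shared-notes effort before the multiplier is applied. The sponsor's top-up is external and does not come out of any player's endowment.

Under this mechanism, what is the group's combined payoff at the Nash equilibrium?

187.70 hours

Under the mechanism each unit contributed yields 1.8 × 2.37 / 4 = 1.0665 back to its contributor per unit of net cost, which exceeds 1, making full contribution the dominant choice for everyone.
At the Nash equilibrium everyone contributes 11. Group total payoff = 1.8 × 2.37 × 44 = 187.70.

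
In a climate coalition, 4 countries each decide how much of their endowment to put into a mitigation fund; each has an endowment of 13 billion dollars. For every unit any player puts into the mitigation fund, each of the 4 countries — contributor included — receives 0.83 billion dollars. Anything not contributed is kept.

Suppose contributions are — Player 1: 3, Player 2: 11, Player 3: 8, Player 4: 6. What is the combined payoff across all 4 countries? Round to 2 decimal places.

Total contributed: 3 + 11 + 8 + 6 = 28; total kept: 4 × 13 − 28 = 24.
The mitigation fund pays out 0.83 × 4 × 28 = 92.96 in aggregate.
Group total = 24 + 92.96 = 116.96.

116.96 billion dollars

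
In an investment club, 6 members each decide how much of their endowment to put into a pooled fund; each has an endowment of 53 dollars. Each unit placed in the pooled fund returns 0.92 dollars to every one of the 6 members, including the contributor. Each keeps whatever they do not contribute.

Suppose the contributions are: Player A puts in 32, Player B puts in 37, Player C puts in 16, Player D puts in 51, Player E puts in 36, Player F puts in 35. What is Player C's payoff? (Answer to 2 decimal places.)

Total contributed: 32 + 37 + 16 + 51 + 36 + 35 = 207.
Each receives 0.92 × 207 = 190.44 from the pooled fund.
Player C keeps 53 − 16 = 37, so Player C's payoff is 37 + 190.44 = 227.44.

227.44 dollars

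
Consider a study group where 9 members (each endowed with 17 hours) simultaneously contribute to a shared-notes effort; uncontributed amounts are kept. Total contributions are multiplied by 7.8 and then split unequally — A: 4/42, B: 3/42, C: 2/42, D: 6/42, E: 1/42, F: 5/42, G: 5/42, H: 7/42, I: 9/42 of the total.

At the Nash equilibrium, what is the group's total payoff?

Each unit j contributes comes back to j as 7.8 × (j's share), so j prefers to contribute only if that share exceeds 1/7.8 = 0.1282; otherwise keeping the unit dominates.
D, H and I are above the threshold, contributing 17 each; the remaining 6 contribute 0. Total contributed: 51.
The shared-notes effort pays out 7.8 × 51 = 397.80 in total (split across the unequal shares, but the aggregate is all that matters for the group sum).
The 6 free-riders keep 17 each, adding 102. Group total = 102 + 397.80 = 499.80.

499.80 hours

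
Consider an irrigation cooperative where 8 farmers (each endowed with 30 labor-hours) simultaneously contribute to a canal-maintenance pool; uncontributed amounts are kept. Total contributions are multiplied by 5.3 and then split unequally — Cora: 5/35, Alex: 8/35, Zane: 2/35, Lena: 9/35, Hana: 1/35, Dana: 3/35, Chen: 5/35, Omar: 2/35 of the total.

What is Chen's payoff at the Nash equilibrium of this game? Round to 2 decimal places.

75.43 labor-hours

Player j's private return per contributed unit is 5.3 × (j's share). Contributing is weakly dominant for j when that share is at least 1/5.3 = 0.1887, and contributing 0 is dominant otherwise.
Alex and Lena are above the threshold, contributing 30 each; the remaining 6 contribute 0. Total contributed: 60.
Chen keeps 30 and receives 5.3 × 60 × 5/35 = 45.43 from the canal-maintenance pool, for a payoff of 75.43.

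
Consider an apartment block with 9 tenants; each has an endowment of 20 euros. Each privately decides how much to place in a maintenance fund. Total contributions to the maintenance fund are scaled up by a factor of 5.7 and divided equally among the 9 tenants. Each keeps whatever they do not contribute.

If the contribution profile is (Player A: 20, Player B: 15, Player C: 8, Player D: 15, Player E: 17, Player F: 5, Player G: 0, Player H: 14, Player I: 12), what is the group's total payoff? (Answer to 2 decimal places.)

678.20 euros

Total contributed: 20 + 15 + 8 + 15 + 17 + 5 + 0 + 14 + 12 = 106; total kept: 9 × 20 − 106 = 74.
The maintenance fund pays out 5.7 × 106 = 604.20 in aggregate.
Group total = 74 + 604.20 = 678.20.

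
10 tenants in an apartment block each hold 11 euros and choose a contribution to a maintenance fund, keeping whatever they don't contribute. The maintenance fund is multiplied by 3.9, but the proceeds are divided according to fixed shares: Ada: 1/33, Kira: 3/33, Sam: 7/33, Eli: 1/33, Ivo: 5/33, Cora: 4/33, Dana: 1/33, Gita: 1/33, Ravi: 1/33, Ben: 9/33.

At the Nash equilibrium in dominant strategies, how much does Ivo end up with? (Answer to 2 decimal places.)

A player with share s gets back 3.9·s per unit contributed, so full contribution is dominant for anyone with s > 1/3.9 = 0.2564 and zero contribution is dominant for anyone below.
The only share above 0.2564 is Ben's 9/33, contributing 11; the remaining 9 contribute 0. Total contributed: 11.
Ivo keeps 11 and receives 3.9 × 11 × 5/33 = 6.50 from the maintenance fund, for a payoff of 17.50.

17.50 euros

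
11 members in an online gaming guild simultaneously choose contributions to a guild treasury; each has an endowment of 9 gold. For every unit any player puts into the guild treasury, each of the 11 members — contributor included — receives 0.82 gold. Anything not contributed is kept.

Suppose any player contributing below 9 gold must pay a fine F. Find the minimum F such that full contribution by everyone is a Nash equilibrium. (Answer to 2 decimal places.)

1.62 gold

Given the others contribute fully, the best deviation is to contribute 0 (any partial contribution still incurs the fine and gives up units whose private return 0.82 is below 1).
Deviating from 9 to 0 saves 9 gold but forfeits the deviator's share of the drop in the guild treasury: 0.82 × 9 = 7.38.
So the deviation gain is 9 − 7.38 = 1.62, and the fine must be at least 1.62 gold to wipe it out.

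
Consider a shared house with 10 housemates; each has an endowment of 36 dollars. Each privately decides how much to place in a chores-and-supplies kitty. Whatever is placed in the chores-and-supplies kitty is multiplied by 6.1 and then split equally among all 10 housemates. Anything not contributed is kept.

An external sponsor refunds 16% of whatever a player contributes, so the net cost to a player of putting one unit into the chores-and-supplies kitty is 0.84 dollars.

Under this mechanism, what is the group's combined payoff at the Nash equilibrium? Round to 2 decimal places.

360.00 dollars

The effective private return is (6.1/10) / 0.84 = 0.7262, which is still under 1, so the mechanism doesn't change anyone's dominant strategy: zero contribution.
Everyone keeps their endowment and the group total is 10 × 36 = 360.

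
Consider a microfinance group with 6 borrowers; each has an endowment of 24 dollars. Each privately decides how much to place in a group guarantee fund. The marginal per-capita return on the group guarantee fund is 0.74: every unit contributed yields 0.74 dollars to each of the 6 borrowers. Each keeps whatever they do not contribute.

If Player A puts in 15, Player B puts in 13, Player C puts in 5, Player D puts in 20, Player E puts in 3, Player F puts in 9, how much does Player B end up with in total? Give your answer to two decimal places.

59.10 dollars

Total contributed: 15 + 13 + 5 + 20 + 3 + 9 = 65.
Each receives 0.74 × 65 = 48.10 from the group guarantee fund.
Player B keeps 24 − 13 = 11, so Player B's payoff is 11 + 48.10 = 59.10.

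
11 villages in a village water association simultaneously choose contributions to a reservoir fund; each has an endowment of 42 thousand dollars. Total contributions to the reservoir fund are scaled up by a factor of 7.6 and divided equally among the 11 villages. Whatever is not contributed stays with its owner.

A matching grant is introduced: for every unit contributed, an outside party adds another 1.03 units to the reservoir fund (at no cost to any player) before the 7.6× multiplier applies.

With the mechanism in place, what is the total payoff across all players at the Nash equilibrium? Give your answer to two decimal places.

The effective private return per unit is now 7.6 × 2.03 / 11 = 1.4025 > 1, so every player's dominant strategy flips to full contribution.
So the Nash equilibrium is full contribution by all 11; the group earns 7.6 × 2.03 × 462 = 7127.74.

7127.74 thousand dollars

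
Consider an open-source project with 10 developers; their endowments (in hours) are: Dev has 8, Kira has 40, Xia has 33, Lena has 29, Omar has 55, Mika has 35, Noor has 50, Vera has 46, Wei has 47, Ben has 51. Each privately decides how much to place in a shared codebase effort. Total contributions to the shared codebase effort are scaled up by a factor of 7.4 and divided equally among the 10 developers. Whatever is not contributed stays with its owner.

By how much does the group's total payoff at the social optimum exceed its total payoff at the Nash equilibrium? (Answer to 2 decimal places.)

The private return per contributed unit is 7.4/10 = 0.7400 < 1 for every player regardless of endowment, so the Nash equilibrium is zero contribution and the group total is Σ E_j = 8 + 40 + 33 + 29 + 55 + 35 + 50 + 46 + 47 + 51 = 394.
Each contributed unit returns 7.400 to the group, so the social optimum is full contribution by everyone: group total = 7.400 × 394 = 2915.60.
Efficiency loss = (7.400 − 1) × 394 = 2521.60.

2521.60 hours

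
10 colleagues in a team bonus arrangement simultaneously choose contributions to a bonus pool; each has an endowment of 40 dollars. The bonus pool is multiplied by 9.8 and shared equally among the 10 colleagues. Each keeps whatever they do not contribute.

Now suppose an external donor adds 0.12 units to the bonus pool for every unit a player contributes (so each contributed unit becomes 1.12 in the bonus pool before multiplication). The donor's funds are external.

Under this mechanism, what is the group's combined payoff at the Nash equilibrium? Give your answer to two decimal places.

4390.40 dollars

Under the mechanism each unit contributed yields 9.8 × 1.12 / 10 = 1.0976 back to its contributor per unit of net cost, which exceeds 1, making full contribution the dominant choice for everyone.
At the Nash equilibrium everyone contributes 40. Group total payoff = 9.8 × 1.12 × 400 = 4390.40.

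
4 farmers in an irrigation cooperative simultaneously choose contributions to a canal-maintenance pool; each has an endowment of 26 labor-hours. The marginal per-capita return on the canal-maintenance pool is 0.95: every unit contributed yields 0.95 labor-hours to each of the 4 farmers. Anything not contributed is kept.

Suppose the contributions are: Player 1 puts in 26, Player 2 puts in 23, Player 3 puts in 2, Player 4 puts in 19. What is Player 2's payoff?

Total contributed: 26 + 23 + 2 + 19 = 70.
Each receives 0.95 × 70 = 66.50 from the canal-maintenance pool.
Player 2 keeps 26 − 23 = 3, so Player 2's payoff is 3 + 66.50 = 69.50.

69.50 labor-hours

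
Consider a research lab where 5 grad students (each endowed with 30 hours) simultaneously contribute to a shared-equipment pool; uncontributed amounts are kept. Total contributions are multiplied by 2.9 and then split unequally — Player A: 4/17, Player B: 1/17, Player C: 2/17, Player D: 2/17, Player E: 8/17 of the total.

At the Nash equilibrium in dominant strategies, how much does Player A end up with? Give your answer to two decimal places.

For player j, contributing a unit is worthwhile iff 2.9 × (j's share) ≥ 1, i.e. iff j's share is at least 0.3448.
Player E alone (share 8/17) is above the threshold, contributing 30; the remaining 4 contribute 0. Total contributed: 30.
Player A keeps 30 and receives 2.9 × 30 × 4/17 = 20.47 from the shared-equipment pool, for a payoff of 50.47.

50.47 hours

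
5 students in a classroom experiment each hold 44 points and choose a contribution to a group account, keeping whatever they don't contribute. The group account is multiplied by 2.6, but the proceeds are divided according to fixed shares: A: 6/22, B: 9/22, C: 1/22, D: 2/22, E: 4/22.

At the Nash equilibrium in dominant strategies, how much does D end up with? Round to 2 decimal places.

Each unit j contributes comes back to j as 2.6 × (j's share), so j prefers to contribute only if that share exceeds 1/2.6 = 0.3846; otherwise keeping the unit dominates.
Only B (9/22) clears that bar, contributing 44; the remaining 4 contribute 0. Total contributed: 44.
D keeps 44 and receives 2.6 × 44 × 2/22 = 10.40 from the group account, for a payoff of 54.40.

54.40 points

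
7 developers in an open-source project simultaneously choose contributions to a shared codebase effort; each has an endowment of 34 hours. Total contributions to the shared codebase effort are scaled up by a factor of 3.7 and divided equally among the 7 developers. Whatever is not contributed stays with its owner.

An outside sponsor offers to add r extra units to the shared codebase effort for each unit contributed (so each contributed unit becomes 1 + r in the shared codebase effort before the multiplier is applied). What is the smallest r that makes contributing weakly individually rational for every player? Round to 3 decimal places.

0.892

With matching at rate r, one contributed unit becomes (1 + r) in the shared codebase effort and returns 3.7 × (1 + r) / 7 to the contributor.
Setting this equal to 1: 1 + r = 7/3.7 = 1.8919.
So the minimum matching rate is r = 1.8919 − 1 = 0.892.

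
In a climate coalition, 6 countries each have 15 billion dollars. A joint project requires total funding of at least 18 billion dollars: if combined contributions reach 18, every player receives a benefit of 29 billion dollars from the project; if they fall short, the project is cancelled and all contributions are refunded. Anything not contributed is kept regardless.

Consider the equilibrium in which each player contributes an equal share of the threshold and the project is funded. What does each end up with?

41 billion dollars

Equal share of the threshold: 18/6 = 3.
At this profile no one gains by cutting their contribution: any cut drops the total below 18, the project is cancelled, contributions are refunded, and the deviator ends with 15, which is less than 15 − 3 + 29 = 41. Contributing more than 3 just wastes the excess. So contributing exactly 3 is a best response.
Each player's payoff: 15 − 3 + 29 = 41.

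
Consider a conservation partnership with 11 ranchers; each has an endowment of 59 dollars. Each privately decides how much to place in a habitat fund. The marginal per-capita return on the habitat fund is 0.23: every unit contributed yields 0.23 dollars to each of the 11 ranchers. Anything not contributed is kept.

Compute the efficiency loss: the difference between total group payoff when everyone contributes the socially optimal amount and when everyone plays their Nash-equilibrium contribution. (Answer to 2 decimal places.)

The private return per contributed unit is 0.23 < 1, so contributing 0 is dominant for every player. At the Nash equilibrium everyone keeps their 59, and the group total is 11 × 59 = 649.
Each contributed unit returns 2.530 to the group as a whole (0.23 to each of 11 players), which exceeds 1, so the social optimum is full contribution: group total = 2.530 × 649 = 1641.97.
Efficiency loss = 1641.97 − 649 = 992.97.

992.97 dollars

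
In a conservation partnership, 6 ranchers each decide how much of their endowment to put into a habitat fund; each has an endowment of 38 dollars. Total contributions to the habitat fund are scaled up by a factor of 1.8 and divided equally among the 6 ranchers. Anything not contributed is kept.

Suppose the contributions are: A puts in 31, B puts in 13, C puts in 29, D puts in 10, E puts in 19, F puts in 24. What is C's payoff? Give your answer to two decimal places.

46.80 dollars

Total contributed: 31 + 13 + 29 + 10 + 19 + 24 = 126.
Each receives 1.8 × 126 / 6 = 37.80 from the habitat fund.
C keeps 38 − 29 = 9, so C's payoff is 9 + 37.80 = 46.80.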